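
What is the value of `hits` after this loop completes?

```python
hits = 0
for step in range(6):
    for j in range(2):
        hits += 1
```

Let's trace through this code step by step.

Initialize: hits = 0
Entering loop: for step in range(6):
After iteration 1: step = 0, hits = 2
After iteration 2: step = 1, hits = 4
After iteration 3: step = 2, hits = 6
After iteration 4: step = 3, hits = 8
After iteration 5: step = 4, hits = 10
After iteration 6: step = 5, hits = 12
Loop ends.

Final answer: 12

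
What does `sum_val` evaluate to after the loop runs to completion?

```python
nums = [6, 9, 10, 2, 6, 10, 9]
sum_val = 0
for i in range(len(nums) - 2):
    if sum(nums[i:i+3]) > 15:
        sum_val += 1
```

Let's trace through this code step by step.

Initialize: nums = [6, 9, 10, 2, 6, 10, 9]
Initialize: sum_val = 0
Entering loop: for i in range(len(nums) - 2):
After iteration 1: i = 0, sum_val = 1
After iteration 2: i = 1, sum_val = 2
After iteration 3: i = 2, sum_val = 3
After iteration 4: i = 3, sum_val = 4
After iteration 5: i = 4, sum_val = 5
Loop ends.

Final answer: 5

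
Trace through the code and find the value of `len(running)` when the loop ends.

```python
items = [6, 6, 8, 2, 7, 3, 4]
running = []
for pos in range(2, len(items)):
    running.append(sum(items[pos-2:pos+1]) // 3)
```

Let's trace through this code step by step.

Initialize: items = [6, 6, 8, 2, 7, 3, 4]
Initialize: running = []
Entering loop: for pos in range(2, len(items)):
After iteration 1: pos = 2, running = [6]
After iteration 2: pos = 3, running = [6, 5]
After iteration 3: pos = 4, running = [6, 5, 5]
After iteration 4: pos = 5, running = [6, 5, 5, 4]
After iteration 5: pos = 6, running = [6, 5, 5, 4, 4]
Loop ends.
len(running) = 5

Final answer: 5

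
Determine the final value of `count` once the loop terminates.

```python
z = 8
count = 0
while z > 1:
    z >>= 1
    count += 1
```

Let's trace through this code step by step.

Initialize: z = 8
Initialize: count = 0
Entering loop: while z > 1:
After iteration 1: z = 4, count = 1
After iteration 2: z = 2, count = 2
After iteration 3: z = 1, count = 3
Loop ends.

Final answer: 3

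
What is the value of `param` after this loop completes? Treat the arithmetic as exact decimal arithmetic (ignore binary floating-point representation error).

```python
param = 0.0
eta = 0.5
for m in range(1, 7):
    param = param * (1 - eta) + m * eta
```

Let's trace through this code step by step.

Initialize: param = 0.0
Initialize: eta = 0.5
Entering loop: for m in range(1, 7):
After iteration 1: m = 1, param = 0.5
After iteration 2: m = 2, param = 1.25
After iteration 3: m = 3, param = 2.125
After iteration 4: m = 4, param = 3.0625
After iteration 5: m = 5, param = 4.03125
After iteration 6: m = 6, param = 5.015625
Loop ends.

Final answer: 5.015625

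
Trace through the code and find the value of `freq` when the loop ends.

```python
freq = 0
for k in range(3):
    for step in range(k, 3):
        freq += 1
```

Let's trace through this code step by step.

Initialize: freq = 0
Entering loop: for k in range(3):
After iteration 1: k = 0, freq = 3
After iteration 2: k = 1, freq = 5
After iteration 3: k = 2, freq = 6
Loop ends.

Final answer: 6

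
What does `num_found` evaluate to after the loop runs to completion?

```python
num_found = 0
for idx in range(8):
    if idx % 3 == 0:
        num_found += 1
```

Let's trace through this code step by step.

Initialize: num_found = 0
Entering loop: for idx in range(8):
After iteration 1: idx = 0, num_found = 1
After iteration 2: idx = 1, num_found = 1
After iteration 3: idx = 2, num_found = 1
After iteration 4: idx = 3, num_found = 2
After iteration 5: idx = 4, num_found = 2
After iteration 6: idx = 5, num_found = 2
After iteration 7: idx = 6, num_found = 3
After iteration 8: idx = 7, num_found = 3
Loop ends.

Final answer: 3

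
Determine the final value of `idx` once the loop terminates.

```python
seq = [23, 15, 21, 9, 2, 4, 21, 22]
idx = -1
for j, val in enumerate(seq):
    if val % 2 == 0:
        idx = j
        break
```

Let's trace through this code step by step.

Initialize: seq = [23, 15, 21, 9, 2, 4, 21, 22]
Initialize: idx = -1
Entering loop: for j, val in enumerate(seq):
After iteration 1: j = 0, val = 23, idx = -1
After iteration 2: j = 1, val = 15, idx = -1
After iteration 3: j = 2, val = 21, idx = -1
After iteration 4: j = 3, val = 9, idx = -1
After iteration 5: j = 4, val = 2, idx = 4
Loop ends.

Final answer: 4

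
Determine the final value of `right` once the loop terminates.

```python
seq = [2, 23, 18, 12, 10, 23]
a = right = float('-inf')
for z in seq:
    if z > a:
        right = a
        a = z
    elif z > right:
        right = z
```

Let's trace through this code step by step.

Initialize: seq = [2, 23, 18, 12, 10, 23]
Initialize: a = -inf
Initialize: right = -inf
Entering loop: for z in seq:
After iteration 1: z = 2, a = 2, right = -inf
After iteration 2: z = 23, a = 23, right = 2
After iteration 3: z = 18, a = 23, right = 18
After iteration 4: z = 12, a = 23, right = 18
After iteration 5: z = 10, a = 23, right = 18
After iteration 6: z = 23, a = 23, right = 23
Loop ends.

Final answer: 23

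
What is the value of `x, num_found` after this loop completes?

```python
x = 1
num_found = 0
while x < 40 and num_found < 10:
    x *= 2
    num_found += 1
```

Let's trace through this code step by step.

Initialize: x = 1
Initialize: num_found = 0
Entering loop: while x < 40 and num_found < 10:
After iteration 1: x = 2, num_found = 1
After iteration 2: x = 4, num_found = 2
After iteration 3: x = 8, num_found = 3
After iteration 4: x = 16, num_found = 4
After iteration 5: x = 32, num_found = 5
After iteration 6: x = 64, num_found = 6
Loop ends.

Final answer: 64, 6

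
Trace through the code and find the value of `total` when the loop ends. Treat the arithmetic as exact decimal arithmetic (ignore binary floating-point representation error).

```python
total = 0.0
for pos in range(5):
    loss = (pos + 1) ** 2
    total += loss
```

Let's trace through this code step by step.

Initialize: total = 0.0
Entering loop: for pos in range(5):
After iteration 1: pos = 0, total = 1.0, loss = 1
After iteration 2: pos = 1, total = 5.0, loss = 4
After iteration 3: pos = 2, total = 14.0, loss = 9
After iteration 4: pos = 3, total = 30.0, loss = 16
After iteration 5: pos = 4, total = 55.0, loss = 25
Loop ends.

Final answer: 55.0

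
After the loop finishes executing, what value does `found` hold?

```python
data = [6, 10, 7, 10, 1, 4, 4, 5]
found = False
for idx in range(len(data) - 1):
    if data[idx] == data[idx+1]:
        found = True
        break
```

Let's trace through this code step by step.

Initialize: data = [6, 10, 7, 10, 1, 4, 4, 5]
Initialize: found = False
Entering loop: for idx in range(len(data) - 1):
After iteration 1: idx = 0, found = False
After iteration 2: idx = 1, found = False
After iteration 3: idx = 2, found = False
After iteration 4: idx = 3, found = False
After iteration 5: idx = 4, found = False
After iteration 6: idx = 5, found = True
Loop ends.

Final answer: True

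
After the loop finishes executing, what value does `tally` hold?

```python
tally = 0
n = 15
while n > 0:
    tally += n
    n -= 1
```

Let's trace through this code step by step.

Initialize: tally = 0
Initialize: n = 15
Entering loop: while n > 0:
After iteration 1: tally = 15, n = 14
After iteration 2: tally = 29, n = 13
After iteration 3: tally = 42, n = 12
After iteration 4: tally = 54, n = 11
After iteration 5: tally = 65, n = 10
After iteration 6: tally = 75, n = 9
After iteration 7: tally = 84, n = 8
After iteration 8: tally = 92, n = 7
After iteration 9: tally = 99, n = 6
After iteration 10: tally = 105, n = 5
After iteration 11: tally = 110, n = 4
After iteration 12: tally = 114, n = 3
After iteration 13: tally = 117, n = 2
After iteration 14: tally = 119, n = 1
After iteration 15: tally = 120, n = 0
Loop ends.

Final answer: 120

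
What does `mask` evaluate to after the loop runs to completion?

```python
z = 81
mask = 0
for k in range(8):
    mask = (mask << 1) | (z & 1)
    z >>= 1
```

Let's trace through this code step by step.

Initialize: z = 81
Initialize: mask = 0
Entering loop: for k in range(8):
After iteration 1: k = 0, z = 40, mask = 1
After iteration 2: k = 1, z = 20, mask = 2
After iteration 3: k = 2, z = 10, mask = 4
After iteration 4: k = 3, z = 5, mask = 8
After iteration 5: k = 4, z = 2, mask = 17
After iteration 6: k = 5, z = 1, mask = 34
After iteration 7: k = 6, z = 0, mask = 69
After iteration 8: k = 7, z = 0, mask = 138
Loop ends.

Final answer: 138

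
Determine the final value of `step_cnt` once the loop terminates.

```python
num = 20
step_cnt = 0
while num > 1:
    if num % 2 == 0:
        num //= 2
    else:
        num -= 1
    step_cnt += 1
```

Let's trace through this code step by step.

Initialize: num = 20
Initialize: step_cnt = 0
Entering loop: while num > 1:
After iteration 1: num = 10, step_cnt = 1
After iteration 2: num = 5, step_cnt = 2
After iteration 3: num = 4, step_cnt = 3
After iteration 4: num = 2, step_cnt = 4
After iteration 5: num = 1, step_cnt = 5
Loop ends.

Final answer: 5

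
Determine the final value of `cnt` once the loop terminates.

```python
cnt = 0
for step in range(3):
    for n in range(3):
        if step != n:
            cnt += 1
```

Let's trace through this code step by step.

Initialize: cnt = 0
Entering loop: for step in range(3):
After iteration 1: step = 0, cnt = 2
After iteration 2: step = 1, cnt = 4
After iteration 3: step = 2, cnt = 6
Loop ends.

Final answer: 6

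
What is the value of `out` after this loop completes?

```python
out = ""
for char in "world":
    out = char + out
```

Let's trace through this code step by step.

Initialize: out = ''
Entering loop: for char in "world":
After iteration 1: char = 'w', out = 'w'
After iteration 2: char = 'o', out = 'ow'
After iteration 3: char = 'r', out = 'row'
After iteration 4: char = 'l', out = 'lrow'
After iteration 5: char = 'd', out = 'dlrow'
Loop ends.

Final answer: 'dlrow'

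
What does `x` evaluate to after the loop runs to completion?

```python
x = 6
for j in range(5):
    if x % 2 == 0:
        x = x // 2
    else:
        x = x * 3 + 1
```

Let's trace through this code step by step.

Initialize: x = 6
Entering loop: for j in range(5):
After iteration 1: j = 0, x = 3
After iteration 2: j = 1, x = 10
After iteration 3: j = 2, x = 5
After iteration 4: j = 3, x = 16
After iteration 5: j = 4, x = 8
Loop ends.

Final answer: 8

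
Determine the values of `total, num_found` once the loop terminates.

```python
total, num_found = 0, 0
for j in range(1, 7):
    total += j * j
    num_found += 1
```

Let's trace through this code step by step.

Initialize: total = 0
Initialize: num_found = 0
Entering loop: for j in range(1, 7):
After iteration 1: j = 1, total = 1, num_found = 1
After iteration 2: j = 2, total = 5, num_found = 2
After iteration 3: j = 3, total = 14, num_found = 3
After iteration 4: j = 4, total = 30, num_found = 4
After iteration 5: j = 5, total = 55, num_found = 5
After iteration 6: j = 6, total = 91, num_found = 6
Loop ends.

Final answer: 91, 6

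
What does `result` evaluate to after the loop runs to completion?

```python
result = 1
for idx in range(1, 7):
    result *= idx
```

Let's trace through this code step by step.

Initialize: result = 1
Entering loop: for idx in range(1, 7):
After iteration 1: idx = 1, result = 1
After iteration 2: idx = 2, result = 2
After iteration 3: idx = 3, result = 6
After iteration 4: idx = 4, result = 24
After iteration 5: idx = 5, result = 120
After iteration 6: idx = 6, result = 720
Loop ends.

Final answer: 720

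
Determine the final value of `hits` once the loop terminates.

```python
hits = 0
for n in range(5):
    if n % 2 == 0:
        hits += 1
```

Let's trace through this code step by step.

Initialize: hits = 0
Entering loop: for n in range(5):
After iteration 1: n = 0, hits = 1
After iteration 2: n = 1, hits = 1
After iteration 3: n = 2, hits = 2
After iteration 4: n = 3, hits = 2
After iteration 5: n = 4, hits = 3
Loop ends.

Final answer: 3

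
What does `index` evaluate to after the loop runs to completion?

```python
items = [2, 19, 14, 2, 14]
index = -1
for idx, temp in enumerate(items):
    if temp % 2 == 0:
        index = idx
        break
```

Let's trace through this code step by step.

Initialize: items = [2, 19, 14, 2, 14]
Initialize: index = -1
Entering loop: for idx, temp in enumerate(items):
After iteration 1: idx = 0, temp = 2, index = 0
Loop ends.

Final answer: 0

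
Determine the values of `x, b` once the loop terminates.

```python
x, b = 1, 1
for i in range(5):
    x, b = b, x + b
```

Let's trace through this code step by step.

Initialize: x = 1
Initialize: b = 1
Entering loop: for i in range(5):
After iteration 1: i = 0, x = 1, b = 2
After iteration 2: i = 1, x = 2, b = 3
After iteration 3: i = 2, x = 3, b = 5
After iteration 4: i = 3, x = 5, b = 8
After iteration 5: i = 4, x = 8, b = 13
Loop ends.

Final answer: 8, 13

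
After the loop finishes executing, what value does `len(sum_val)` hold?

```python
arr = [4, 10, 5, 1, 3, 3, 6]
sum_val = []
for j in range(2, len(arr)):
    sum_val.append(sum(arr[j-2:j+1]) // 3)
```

Let's trace through this code step by step.

Initialize: arr = [4, 10, 5, 1, 3, 3, 6]
Initialize: sum_val = []
Entering loop: for j in range(2, len(arr)):
After iteration 1: j = 2, sum_val = [6]
After iteration 2: j = 3, sum_val = [6, 5]
After iteration 3: j = 4, sum_val = [6, 5, 3]
After iteration 4: j = 5, sum_val = [6, 5, 3, 2]
After iteration 5: j = 6, sum_val = [6, 5, 3, 2, 4]
Loop ends.
len(sum_val) = 5

Final answer: 5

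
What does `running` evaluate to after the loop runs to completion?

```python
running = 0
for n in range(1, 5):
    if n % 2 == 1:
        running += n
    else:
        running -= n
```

Let's trace through this code step by step.

Initialize: running = 0
Entering loop: for n in range(1, 5):
After iteration 1: n = 1, running = 1
After iteration 2: n = 2, running = -1
After iteration 3: n = 3, running = 2
After iteration 4: n = 4, running = -2
Loop ends.

Final answer: -2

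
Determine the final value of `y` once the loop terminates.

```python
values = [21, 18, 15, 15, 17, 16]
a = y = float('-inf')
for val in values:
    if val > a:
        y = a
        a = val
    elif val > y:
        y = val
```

Let's trace through this code step by step.

Initialize: values = [21, 18, 15, 15, 17, 16]
Initialize: a = -inf
Initialize: y = -inf
Entering loop: for val in values:
After iteration 1: val = 21, a = 21, y = -inf
After iteration 2: val = 18, a = 21, y = 18
After iteration 3: val = 15, a = 21, y = 18
After iteration 4: val = 15, a = 21, y = 18
After iteration 5: val = 17, a = 21, y = 18
After iteration 6: val = 16, a = 21, y = 18
Loop ends.

Final answer: 18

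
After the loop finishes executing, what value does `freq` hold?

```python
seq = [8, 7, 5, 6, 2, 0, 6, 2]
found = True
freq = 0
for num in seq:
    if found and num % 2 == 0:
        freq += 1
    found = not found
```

Let's trace through this code step by step.

Initialize: seq = [8, 7, 5, 6, 2, 0, 6, 2]
Initialize: found = True
Initialize: freq = 0
Entering loop: for num in seq:
After iteration 1: num = 8, found = False, freq = 1
After iteration 2: num = 7, found = True, freq = 1
After iteration 3: num = 5, found = False, freq = 1
After iteration 4: num = 6, found = True, freq = 1
After iteration 5: num = 2, found = False, freq = 2
After iteration 6: num = 0, found = True, freq = 2
After iteration 7: num = 6, found = False, freq = 3
After iteration 8: num = 2, found = True, freq = 3
Loop ends.

Final answer: 3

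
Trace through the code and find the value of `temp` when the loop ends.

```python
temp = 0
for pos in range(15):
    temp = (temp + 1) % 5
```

Let's trace through this code step by step.

Initialize: temp = 0
Entering loop: for pos in range(15):
After iteration 1: pos = 0, temp = 1
After iteration 2: pos = 1, temp = 2
After iteration 3: pos = 2, temp = 3
After iteration 4: pos = 3, temp = 4
After iteration 5: pos = 4, temp = 0
After iteration 6: pos = 5, temp = 1
After iteration 7: pos = 6, temp = 2
After iteration 8: pos = 7, temp = 3
After iteration 9: pos = 8, temp = 4
After iteration 10: pos = 9, temp = 0
After iteration 11: pos = 10, temp = 1
After iteration 12: pos = 11, temp = 2
After iteration 13: pos = 12, temp = 3
After iteration 14: pos = 13, temp = 4
After iteration 15: pos = 14, temp = 0
Loop ends.

Final answer: 0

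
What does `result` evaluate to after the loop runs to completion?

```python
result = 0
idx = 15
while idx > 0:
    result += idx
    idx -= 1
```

Let's trace through this code step by step.

Initialize: result = 0
Initialize: idx = 15
Entering loop: while idx > 0:
After iteration 1: result = 15, idx = 14
After iteration 2: result = 29, idx = 13
After iteration 3: result = 42, idx = 12
After iteration 4: result = 54, idx = 11
After iteration 5: result = 65, idx = 10
After iteration 6: result = 75, idx = 9
After iteration 7: result = 84, idx = 8
After iteration 8: result = 92, idx = 7
After iteration 9: result = 99, idx = 6
After iteration 10: result = 105, idx = 5
After iteration 11: result = 110, idx = 4
After iteration 12: result = 114, idx = 3
After iteration 13: result = 117, idx = 2
After iteration 14: result = 119, idx = 1
After iteration 15: result = 120, idx = 0
Loop ends.

Final answer: 120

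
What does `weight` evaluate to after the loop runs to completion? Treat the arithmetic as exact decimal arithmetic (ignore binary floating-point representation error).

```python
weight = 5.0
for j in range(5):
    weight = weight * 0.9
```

Let's trace through this code step by step.

Initialize: weight = 5.0
Entering loop: for j in range(5):
After iteration 1: j = 0, weight = 4.5
After iteration 2: j = 1, weight = 4.05
After iteration 3: j = 2, weight = 3.645
After iteration 4: j = 3, weight = 3.2805
After iteration 5: j = 4, weight = 2.95245
Loop ends.

Final answer: 2.95245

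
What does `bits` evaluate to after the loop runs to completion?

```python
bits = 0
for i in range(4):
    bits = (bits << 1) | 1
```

Let's trace through this code step by step.

Initialize: bits = 0
Entering loop: for i in range(4):
After iteration 1: i = 0, bits = 1
After iteration 2: i = 1, bits = 3
After iteration 3: i = 2, bits = 7
After iteration 4: i = 3, bits = 15
Loop ends.

Final answer: 15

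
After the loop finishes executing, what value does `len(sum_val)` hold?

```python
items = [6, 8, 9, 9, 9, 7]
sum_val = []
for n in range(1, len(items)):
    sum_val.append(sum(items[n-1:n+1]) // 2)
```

Let's trace through this code step by step.

Initialize: items = [6, 8, 9, 9, 9, 7]
Initialize: sum_val = []
Entering loop: for n in range(1, len(items)):
After iteration 1: n = 1, sum_val = [7]
After iteration 2: n = 2, sum_val = [7, 8]
After iteration 3: n = 3, sum_val = [7, 8, 9]
After iteration 4: n = 4, sum_val = [7, 8, 9, 9]
After iteration 5: n = 5, sum_val = [7, 8, 9, 9, 8]
Loop ends.
len(sum_val) = 5

Final answer: 5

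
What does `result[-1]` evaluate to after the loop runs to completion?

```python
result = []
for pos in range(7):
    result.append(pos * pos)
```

Let's trace through this code step by step.

Initialize: result = []
Entering loop: for pos in range(7):
After iteration 1: pos = 0, result = [0]
After iteration 2: pos = 1, result = [0, 1]
After iteration 3: pos = 2, result = [0, 1, 4]
After iteration 4: pos = 3, result = [0, 1, 4, 9]
After iteration 5: pos = 4, result = [0, 1, 4, 9, 16]
After iteration 6: pos = 5, result = [0, 1, 4, 9, 16, 25]
After iteration 7: pos = 6, result = [0, 1, 4, 9, 16, 25, 36]
Loop ends.
result[-1] = 36

Final answer: 36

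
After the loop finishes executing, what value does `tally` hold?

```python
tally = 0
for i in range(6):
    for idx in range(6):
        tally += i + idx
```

Let's trace through this code step by step.

Initialize: tally = 0
Entering loop: for i in range(6):
After iteration 1: i = 0, tally = 15
After iteration 2: i = 1, tally = 36
After iteration 3: i = 2, tally = 63
After iteration 4: i = 3, tally = 96
After iteration 5: i = 4, tally = 135
After iteration 6: i = 5, tally = 180
Loop ends.

Final answer: 180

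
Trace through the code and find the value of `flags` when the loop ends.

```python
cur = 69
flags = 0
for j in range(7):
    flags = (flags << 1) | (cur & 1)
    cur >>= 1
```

Let's trace through this code step by step.

Initialize: cur = 69
Initialize: flags = 0
Entering loop: for j in range(7):
After iteration 1: j = 0, cur = 34, flags = 1
After iteration 2: j = 1, cur = 17, flags = 2
After iteration 3: j = 2, cur = 8, flags = 5
After iteration 4: j = 3, cur = 4, flags = 10
After iteration 5: j = 4, cur = 2, flags = 20
After iteration 6: j = 5, cur = 1, flags = 40
After iteration 7: j = 6, cur = 0, flags = 81
Loop ends.

Final answer: 81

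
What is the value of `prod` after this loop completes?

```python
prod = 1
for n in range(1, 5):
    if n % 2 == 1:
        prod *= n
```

Let's trace through this code step by step.

Initialize: prod = 1
Entering loop: for n in range(1, 5):
After iteration 1: n = 1, prod = 1
After iteration 2: n = 2, prod = 1
After iteration 3: n = 3, prod = 3
After iteration 4: n = 4, prod = 3
Loop ends.

Final answer: 3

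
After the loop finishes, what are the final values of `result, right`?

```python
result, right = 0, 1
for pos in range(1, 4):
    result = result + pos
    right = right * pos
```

Let's trace through this code step by step.

Initialize: result = 0
Initialize: right = 1
Entering loop: for pos in range(1, 4):
After iteration 1: pos = 1, result = 1, right = 1
After iteration 2: pos = 2, result = 3, right = 2
After iteration 3: pos = 3, result = 6, right = 6
Loop ends.

Final answer: 6, 6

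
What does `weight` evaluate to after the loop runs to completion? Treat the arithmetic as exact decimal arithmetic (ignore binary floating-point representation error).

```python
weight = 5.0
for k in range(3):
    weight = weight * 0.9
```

Let's trace through this code step by step.

Initialize: weight = 5.0
Entering loop: for k in range(3):
After iteration 1: k = 0, weight = 4.5
After iteration 2: k = 1, weight = 4.05
After iteration 3: k = 2, weight = 3.645
Loop ends.

Final answer: 3.645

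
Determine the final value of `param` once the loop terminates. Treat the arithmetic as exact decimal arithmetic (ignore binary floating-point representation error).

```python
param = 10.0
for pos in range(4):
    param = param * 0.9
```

Let's trace through this code step by step.

Initialize: param = 10.0
Entering loop: for pos in range(4):
After iteration 1: pos = 0, param = 9.0
After iteration 2: pos = 1, param = 8.1
After iteration 3: pos = 2, param = 7.29
After iteration 4: pos = 3, param = 6.561
Loop ends.

Final answer: 6.561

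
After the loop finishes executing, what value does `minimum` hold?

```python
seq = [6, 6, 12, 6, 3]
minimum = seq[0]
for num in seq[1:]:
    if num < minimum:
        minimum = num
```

Let's trace through this code step by step.

Initialize: seq = [6, 6, 12, 6, 3]
Initialize: minimum = 6
Entering loop: for num in seq[1:]:
After iteration 1: num = 6, minimum = 6
After iteration 2: num = 12, minimum = 6
After iteration 3: num = 6, minimum = 6
After iteration 4: num = 3, minimum = 3
Loop ends.

Final answer: 3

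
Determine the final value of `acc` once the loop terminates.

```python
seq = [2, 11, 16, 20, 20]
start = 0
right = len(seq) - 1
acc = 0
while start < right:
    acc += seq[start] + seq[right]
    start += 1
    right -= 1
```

Let's trace through this code step by step.

Initialize: seq = [2, 11, 16, 20, 20]
Initialize: start = 0
Initialize: right = 4
Initialize: acc = 0
Entering loop: while start < right:
After iteration 1: start = 1, right = 3, acc = 22
After iteration 2: start = 2, right = 2, acc = 53
Loop ends.

Final answer: 53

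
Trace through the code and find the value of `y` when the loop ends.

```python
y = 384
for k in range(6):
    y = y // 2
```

Let's trace through this code step by step.

Initialize: y = 384
Entering loop: for k in range(6):
After iteration 1: k = 0, y = 192
After iteration 2: k = 1, y = 96
After iteration 3: k = 2, y = 48
After iteration 4: k = 3, y = 24
After iteration 5: k = 4, y = 12
After iteration 6: k = 5, y = 6
Loop ends.

Final answer: 6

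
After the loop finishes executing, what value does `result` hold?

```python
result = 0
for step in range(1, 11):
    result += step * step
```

Let's trace through this code step by step.

Initialize: result = 0
Entering loop: for step in range(1, 11):
After iteration 1: step = 1, result = 1
After iteration 2: step = 2, result = 5
After iteration 3: step = 3, result = 14
After iteration 4: step = 4, result = 30
After iteration 5: step = 5, result = 55
After iteration 6: step = 6, result = 91
After iteration 7: step = 7, result = 140
After iteration 8: step = 8, result = 204
After iteration 9: step = 9, result = 285
After iteration 10: step = 10, result = 385
Loop ends.

Final answer: 385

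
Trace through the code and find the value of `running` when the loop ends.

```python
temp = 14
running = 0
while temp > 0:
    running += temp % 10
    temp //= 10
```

Let's trace through this code step by step.

Initialize: temp = 14
Initialize: running = 0
Entering loop: while temp > 0:
After iteration 1: temp = 1, running = 4
After iteration 2: temp = 0, running = 5
Loop ends.

Final answer: 5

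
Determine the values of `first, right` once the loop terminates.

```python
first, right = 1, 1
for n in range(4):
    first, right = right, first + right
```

Let's trace through this code step by step.

Initialize: first = 1
Initialize: right = 1
Entering loop: for n in range(4):
After iteration 1: n = 0, first = 1, right = 2
After iteration 2: n = 1, first = 2, right = 3
After iteration 3: n = 2, first = 3, right = 5
After iteration 4: n = 3, first = 5, right = 8
Loop ends.

Final answer: 5, 8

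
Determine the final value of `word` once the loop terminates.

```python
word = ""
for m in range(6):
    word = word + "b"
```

Let's trace through this code step by step.

Initialize: word = ''
Entering loop: for m in range(6):
After iteration 1: m = 0, word = 'b'
After iteration 2: m = 1, word = 'bb'
After iteration 3: m = 2, word = 'bbb'
After iteration 4: m = 3, word = 'bbbb'
After iteration 5: m = 4, word = 'bbbbb'
After iteration 6: m = 5, word = 'bbbbbb'
Loop ends.

Final answer: 'bbbbbb'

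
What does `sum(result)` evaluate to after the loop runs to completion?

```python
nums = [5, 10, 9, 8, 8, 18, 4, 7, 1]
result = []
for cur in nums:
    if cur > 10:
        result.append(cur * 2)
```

Let's trace through this code step by step.

Initialize: nums = [5, 10, 9, 8, 8, 18, 4, 7, 1]
Initialize: result = []
Entering loop: for cur in nums:
After iteration 1: cur = 5, result = []
After iteration 2: cur = 10, result = []
After iteration 3: cur = 9, result = []
After iteration 4: cur = 8, result = []
After iteration 5: cur = 8, result = []
After iteration 6: cur = 18, result = [36]
After iteration 7: cur = 4, result = [36]
After iteration 8: cur = 7, result = [36]
After iteration 9: cur = 1, result = [36]
Loop ends.
sum(result) = 36

Final answer: 36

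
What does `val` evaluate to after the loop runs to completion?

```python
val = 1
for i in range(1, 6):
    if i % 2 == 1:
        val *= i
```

Let's trace through this code step by step.

Initialize: val = 1
Entering loop: for i in range(1, 6):
After iteration 1: i = 1, val = 1
After iteration 2: i = 2, val = 1
After iteration 3: i = 3, val = 3
After iteration 4: i = 4, val = 3
After iteration 5: i = 5, val = 15
Loop ends.

Final answer: 15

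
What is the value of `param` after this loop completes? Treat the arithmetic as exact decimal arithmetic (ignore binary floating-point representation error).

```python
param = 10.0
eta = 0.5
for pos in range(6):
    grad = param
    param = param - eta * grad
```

Let's trace through this code step by step.

Initialize: param = 10.0
Initialize: eta = 0.5
Entering loop: for pos in range(6):
After iteration 1: pos = 0, param = 5.0, grad = 10.0
After iteration 2: pos = 1, param = 2.5, grad = 5.0
After iteration 3: pos = 2, param = 1.25, grad = 2.5
After iteration 4: pos = 3, param = 0.625, grad = 1.25
After iteration 5: pos = 4, param = 0.3125, grad = 0.625
After iteration 6: pos = 5, param = 0.15625, grad = 0.3125
Loop ends.

Final answer: 0.15625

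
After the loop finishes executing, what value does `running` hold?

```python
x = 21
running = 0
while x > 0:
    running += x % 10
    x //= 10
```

Let's trace through this code step by step.

Initialize: x = 21
Initialize: running = 0
Entering loop: while x > 0:
After iteration 1: x = 2, running = 1
After iteration 2: x = 0, running = 3
Loop ends.

Final answer: 3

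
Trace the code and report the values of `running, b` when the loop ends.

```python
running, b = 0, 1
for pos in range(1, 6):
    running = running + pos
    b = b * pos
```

Let's trace through this code step by step.

Initialize: running = 0
Initialize: b = 1
Entering loop: for pos in range(1, 6):
After iteration 1: pos = 1, running = 1, b = 1
After iteration 2: pos = 2, running = 3, b = 2
After iteration 3: pos = 3, running = 6, b = 6
After iteration 4: pos = 4, running = 10, b = 24
After iteration 5: pos = 5, running = 15, b = 120
Loop ends.

Final answer: 15, 120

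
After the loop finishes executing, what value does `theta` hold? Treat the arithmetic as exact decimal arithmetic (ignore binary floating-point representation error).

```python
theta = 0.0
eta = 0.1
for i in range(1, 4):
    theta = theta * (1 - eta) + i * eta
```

Let's trace through this code step by step.

Initialize: theta = 0.0
Initialize: eta = 0.1
Entering loop: for i in range(1, 4):
After iteration 1: i = 1, theta = 0.1
After iteration 2: i = 2, theta = 0.29
After iteration 3: i = 3, theta = 0.561
Loop ends.

Final answer: 0.561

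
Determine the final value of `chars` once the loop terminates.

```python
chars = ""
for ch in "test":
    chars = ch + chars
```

Let's trace through this code step by step.

Initialize: chars = ''
Entering loop: for ch in "test":
After iteration 1: ch = 't', chars = 't'
After iteration 2: ch = 'e', chars = 'et'
After iteration 3: ch = 's', chars = 'set'
After iteration 4: ch = 't', chars = 'tset'
Loop ends.

Final answer: 'tset'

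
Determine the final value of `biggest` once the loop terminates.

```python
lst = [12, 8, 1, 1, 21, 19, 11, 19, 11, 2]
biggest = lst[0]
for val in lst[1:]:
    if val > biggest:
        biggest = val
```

Let's trace through this code step by step.

Initialize: lst = [12, 8, 1, 1, 21, 19, 11, 19, 11, 2]
Initialize: biggest = 12
Entering loop: for val in lst[1:]:
After iteration 1: val = 8, biggest = 12
After iteration 2: val = 1, biggest = 12
After iteration 3: val = 1, biggest = 12
After iteration 4: val = 21, biggest = 21
After iteration 5: val = 19, biggest = 21
After iteration 6: val = 11, biggest = 21
After iteration 7: val = 19, biggest = 21
After iteration 8: val = 11, biggest = 21
After iteration 9: val = 2, biggest = 21
Loop ends.

Final answer: 21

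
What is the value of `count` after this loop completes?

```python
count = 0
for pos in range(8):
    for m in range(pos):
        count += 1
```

Let's trace through this code step by step.

Initialize: count = 0
Entering loop: for pos in range(8):
After iteration 1: pos = 0, count = 0
After iteration 2: pos = 1, count = 1, m = 0
After iteration 3: pos = 2, count = 3, m = 1
After iteration 4: pos = 3, count = 6, m = 2
After iteration 5: pos = 4, count = 10, m = 3
After iteration 6: pos = 5, count = 15, m = 4
After iteration 7: pos = 6, count = 21, m = 5
After iteration 8: pos = 7, count = 28, m = 6
Loop ends.

Final answer: 28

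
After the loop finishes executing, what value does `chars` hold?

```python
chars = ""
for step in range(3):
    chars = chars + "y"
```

Let's trace through this code step by step.

Initialize: chars = ''
Entering loop: for step in range(3):
After iteration 1: step = 0, chars = 'y'
After iteration 2: step = 1, chars = 'yy'
After iteration 3: step = 2, chars = 'yyy'
Loop ends.

Final answer: 'yyy'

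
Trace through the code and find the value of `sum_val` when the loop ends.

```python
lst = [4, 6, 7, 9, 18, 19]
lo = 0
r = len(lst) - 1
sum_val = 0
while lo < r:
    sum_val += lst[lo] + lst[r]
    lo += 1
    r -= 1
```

Let's trace through this code step by step.

Initialize: lst = [4, 6, 7, 9, 18, 19]
Initialize: lo = 0
Initialize: r = 5
Initialize: sum_val = 0
Entering loop: while lo < r:
After iteration 1: lo = 1, r = 4, sum_val = 23
After iteration 2: lo = 2, r = 3, sum_val = 47
After iteration 3: lo = 3, r = 2, sum_val = 63
Loop ends.

Final answer: 63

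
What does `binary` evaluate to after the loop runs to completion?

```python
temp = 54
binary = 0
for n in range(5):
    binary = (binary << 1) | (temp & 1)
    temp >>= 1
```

Let's trace through this code step by step.

Initialize: temp = 54
Initialize: binary = 0
Entering loop: for n in range(5):
After iteration 1: n = 0, temp = 27, binary = 0
After iteration 2: n = 1, temp = 13, binary = 1
After iteration 3: n = 2, temp = 6, binary = 3
After iteration 4: n = 3, temp = 3, binary = 6
After iteration 5: n = 4, temp = 1, binary = 13
Loop ends.

Final answer: 13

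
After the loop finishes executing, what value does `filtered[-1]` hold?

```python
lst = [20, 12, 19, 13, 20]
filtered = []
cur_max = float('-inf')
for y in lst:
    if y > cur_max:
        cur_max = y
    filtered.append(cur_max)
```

Let's trace through this code step by step.

Initialize: lst = [20, 12, 19, 13, 20]
Initialize: filtered = []
Initialize: cur_max = -inf
Entering loop: for y in lst:
After iteration 1: y = 20, filtered = [20], cur_max = 20
After iteration 2: y = 12, filtered = [20, 20], cur_max = 20
After iteration 3: y = 19, filtered = [20, 20, 20], cur_max = 20
After iteration 4: y = 13, filtered = [20, 20, 20, 20], cur_max = 20
After iteration 5: y = 20, filtered = [20, 20, 20, 20, 20], cur_max = 20
Loop ends.
filtered[-1] = 20

Final answer: 20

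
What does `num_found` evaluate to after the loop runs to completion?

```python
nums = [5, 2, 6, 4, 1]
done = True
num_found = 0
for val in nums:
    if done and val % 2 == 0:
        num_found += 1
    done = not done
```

Let's trace through this code step by step.

Initialize: nums = [5, 2, 6, 4, 1]
Initialize: done = True
Initialize: num_found = 0
Entering loop: for val in nums:
After iteration 1: val = 5, done = False, num_found = 0
After iteration 2: val = 2, done = True, num_found = 0
After iteration 3: val = 6, done = False, num_found = 1
After iteration 4: val = 4, done = True, num_found = 1
After iteration 5: val = 1, done = False, num_found = 1
Loop ends.

Final answer: 1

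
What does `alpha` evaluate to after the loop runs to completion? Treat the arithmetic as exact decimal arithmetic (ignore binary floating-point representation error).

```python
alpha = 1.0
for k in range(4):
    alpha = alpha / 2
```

Let's trace through this code step by step.

Initialize: alpha = 1.0
Entering loop: for k in range(4):
After iteration 1: k = 0, alpha = 0.5
After iteration 2: k = 1, alpha = 0.25
After iteration 3: k = 2, alpha = 0.125
After iteration 4: k = 3, alpha = 0.0625
Loop ends.

Final answer: 0.0625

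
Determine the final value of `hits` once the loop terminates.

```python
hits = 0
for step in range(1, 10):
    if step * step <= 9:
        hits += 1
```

Let's trace through this code step by step.

Initialize: hits = 0
Entering loop: for step in range(1, 10):
After iteration 1: step = 1, hits = 1
After iteration 2: step = 2, hits = 2
After iteration 3: step = 3, hits = 3
After iteration 4: step = 4, hits = 3
After iteration 5: step = 5, hits = 3
After iteration 6: step = 6, hits = 3
After iteration 7: step = 7, hits = 3
After iteration 8: step = 8, hits = 3
After iteration 9: step = 9, hits = 3
Loop ends.

Final answer: 3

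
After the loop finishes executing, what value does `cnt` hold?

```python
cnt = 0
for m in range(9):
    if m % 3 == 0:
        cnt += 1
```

Let's trace through this code step by step.

Initialize: cnt = 0
Entering loop: for m in range(9):
After iteration 1: m = 0, cnt = 1
After iteration 2: m = 1, cnt = 1
After iteration 3: m = 2, cnt = 1
After iteration 4: m = 3, cnt = 2
After iteration 5: m = 4, cnt = 2
After iteration 6: m = 5, cnt = 2
After iteration 7: m = 6, cnt = 3
After iteration 8: m = 7, cnt = 3
After iteration 9: m = 8, cnt = 3
Loop ends.

Final answer: 3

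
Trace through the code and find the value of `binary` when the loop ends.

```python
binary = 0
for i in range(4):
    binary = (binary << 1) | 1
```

Let's trace through this code step by step.

Initialize: binary = 0
Entering loop: for i in range(4):
After iteration 1: i = 0, binary = 1
After iteration 2: i = 1, binary = 3
After iteration 3: i = 2, binary = 7
After iteration 4: i = 3, binary = 15
Loop ends.

Final answer: 15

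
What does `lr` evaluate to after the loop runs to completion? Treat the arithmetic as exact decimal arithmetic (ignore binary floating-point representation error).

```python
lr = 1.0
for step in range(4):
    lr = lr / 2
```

Let's trace through this code step by step.

Initialize: lr = 1.0
Entering loop: for step in range(4):
After iteration 1: step = 0, lr = 0.5
After iteration 2: step = 1, lr = 0.25
After iteration 3: step = 2, lr = 0.125
After iteration 4: step = 3, lr = 0.0625
Loop ends.

Final answer: 0.0625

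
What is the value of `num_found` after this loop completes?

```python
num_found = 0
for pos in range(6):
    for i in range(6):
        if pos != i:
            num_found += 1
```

Let's trace through this code step by step.

Initialize: num_found = 0
Entering loop: for pos in range(6):
After iteration 1: pos = 0, num_found = 5
After iteration 2: pos = 1, num_found = 10
After iteration 3: pos = 2, num_found = 15
After iteration 4: pos = 3, num_found = 20
After iteration 5: pos = 4, num_found = 25
After iteration 6: pos = 5, num_found = 30
Loop ends.

Final answer: 30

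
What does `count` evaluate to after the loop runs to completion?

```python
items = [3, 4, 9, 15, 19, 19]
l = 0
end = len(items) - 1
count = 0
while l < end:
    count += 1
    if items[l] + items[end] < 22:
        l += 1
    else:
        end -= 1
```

Let's trace through this code step by step.

Initialize: items = [3, 4, 9, 15, 19, 19]
Initialize: l = 0
Initialize: end = 5
Initialize: count = 0
Entering loop: while l < end:
After iteration 1: l = 0, end = 4, count = 1
After iteration 2: l = 0, end = 3, count = 2
After iteration 3: l = 1, end = 3, count = 3
After iteration 4: l = 2, end = 3, count = 4
After iteration 5: l = 2, end = 2, count = 5
Loop ends.

Final answer: 5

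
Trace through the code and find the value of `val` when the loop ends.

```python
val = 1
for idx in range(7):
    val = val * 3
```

Let's trace through this code step by step.

Initialize: val = 1
Entering loop: for idx in range(7):
After iteration 1: idx = 0, val = 3
After iteration 2: idx = 1, val = 9
After iteration 3: idx = 2, val = 27
After iteration 4: idx = 3, val = 81
After iteration 5: idx = 4, val = 243
After iteration 6: idx = 5, val = 729
After iteration 7: idx = 6, val = 2187
Loop ends.

Final answer: 2187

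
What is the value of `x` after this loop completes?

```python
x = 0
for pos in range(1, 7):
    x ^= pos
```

Let's trace through this code step by step.

Initialize: x = 0
Entering loop: for pos in range(1, 7):
After iteration 1: pos = 1, x = 1
After iteration 2: pos = 2, x = 3
After iteration 3: pos = 3, x = 0
After iteration 4: pos = 4, x = 4
After iteration 5: pos = 5, x = 1
After iteration 6: pos = 6, x = 7
Loop ends.

Final answer: 7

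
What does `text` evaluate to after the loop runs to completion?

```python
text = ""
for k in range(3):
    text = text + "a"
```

Let's trace through this code step by step.

Initialize: text = ''
Entering loop: for k in range(3):
After iteration 1: k = 0, text = 'a'
After iteration 2: k = 1, text = 'aa'
After iteration 3: k = 2, text = 'aaa'
Loop ends.

Final answer: 'aaa'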